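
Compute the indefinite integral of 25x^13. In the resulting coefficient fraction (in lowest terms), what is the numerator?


Apply the power rule for integration:
integral of ax^n dx = a/(n+1) * x^(n+1) + C
integral of 25x^13 dx
= 25/14 * x^14 + C
The coefficient in lowest terms is 25/14, and its numerator is 25

25


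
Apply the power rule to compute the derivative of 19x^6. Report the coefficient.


We apply the power rule: d/dx [ax^n] = a*n * x^(n-1)
d/dx [19x^6]
= 19 * 6 * x^(6-1)
= 114x^5
The coefficient is 114

114


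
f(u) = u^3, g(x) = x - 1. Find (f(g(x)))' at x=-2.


Using the chain rule: (f(g(x)))' = f'(g(x)) * g'(x)
First, find g(-2):
g(-2) = 1 * (-2) - 1 = -3
Next, f'(u) = 3u^2
And g'(x) = 1
So f'(g(-2)) * g'(-2)
= 3 * (-3)^2 * 1
= 3 * 9 * 1
= 27

27


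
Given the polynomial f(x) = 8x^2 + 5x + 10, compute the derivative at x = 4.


Differentiate term by term using power and sum rules:
f(x) = 8x^2 + 5x + 10
f'(x) = 16x + 5
Substitute x = 4:
f'(4) = 16 * 4 + 5
= 64 + 5
= 69

69


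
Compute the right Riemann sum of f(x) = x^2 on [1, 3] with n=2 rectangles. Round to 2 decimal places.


Right Riemann sum uses right endpoints of each subinterval.
Interval: [1, 3], n = 2
dx = (3 - 1) / 2 = 1
Right endpoints: [2, 3]
f values: [4, 9]
Sum = dx * (sum of f values)
= 1 * 13
= 13 = 13.00

13.00


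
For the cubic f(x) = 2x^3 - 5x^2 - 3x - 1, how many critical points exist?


Find where f'(x) = 0:
f(x) = 2x^3 - 5x^2 - 3x - 1
f'(x) = 6x^2 - 10x - 3
This is a quadratic in x. Use the discriminant to count real roots.
Discriminant = (-10)^2 - 4 * 6 * (-3)
= 100 - (-72)
= 172
Since discriminant > 0, f'(x) = 0 has 2 real solutions.
Number of critical points: 2

2


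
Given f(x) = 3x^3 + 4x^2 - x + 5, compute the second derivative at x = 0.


First derivative:
f'(x) = 9x^2 + 8x - 1
Second derivative:
f''(x) = 18x + 8
Substitute x = 0:
f''(0) = 18 * 0 + 8
= 0 + 8
= 8

8


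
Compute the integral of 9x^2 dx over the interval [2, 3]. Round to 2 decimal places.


Find the antiderivative of 9x^2:
F(x) = 9/3 * x^3
Apply the Fundamental Theorem of Calculus:
F(3) - F(2)
= 9/3 * 3^3 - 9/3 * 2^3
= 9/3 * (27 - 8)
= 9/3 * 19
= 57 = 57.00

57.00


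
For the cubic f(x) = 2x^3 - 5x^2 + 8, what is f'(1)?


Differentiate f(x) = 2x^3 - 5x^2 + 8 term by term:
f'(x) = 6x^2 - 10x
Substitute x = 1:
f'(1) = 6 * 1^2 - 10 * 1 + 0
= 6 - 10 + 0
= -4

-4


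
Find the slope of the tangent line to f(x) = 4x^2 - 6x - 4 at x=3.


The slope of the tangent line equals f'(x) at the point.
f(x) = 4x^2 - 6x - 4
f'(x) = 8x - 6
At x = 3:
f'(3) = 8 * 3 - 6
= 24 - 6
= 18

18


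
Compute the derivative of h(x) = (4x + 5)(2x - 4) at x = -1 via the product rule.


Let u(x) = 4x + 5 and v(x) = 2x - 4
u'(x) = 4
v'(x) = 2
Product rule: h'(x) = u'(x)*v(x) + u(x)*v'(x)
= 4 * (2x - 4) + (4x + 5) * 2
At x = -1:
u(-1) = 4 * (-1) + 5 = 1
v(-1) = 2 * (-1) - 4 = -6
h'(-1) = 4 * (-6) + 1 * 2
= -24 + 2
= -22

-22


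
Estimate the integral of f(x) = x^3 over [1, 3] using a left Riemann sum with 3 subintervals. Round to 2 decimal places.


Left Riemann sum uses left endpoints of each subinterval.
Interval: [1, 3], n = 3
dx = (3 - 1) / 3 = 2/3
Left endpoints: [1, 5/3, 7/3]
f values: [1, 125/27, 343/27]
Sum = dx * (sum of f values)
= 2/3 * 55/3
= 110/9 ≈ 12.22

12.22


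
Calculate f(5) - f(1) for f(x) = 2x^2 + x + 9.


Net change = f(b) - f(a)
f(x) = 2x^2 + x + 9
Compute f(5):
f(5) = 2 * 5^2 + 1 * 5 + 9
= 50 + 5 + 9
= 64
Compute f(1):
f(1) = 2 * 1^2 + 1 * 1 + 9
= 2 + 1 + 9
= 12
Net change = 64 - 12 = 52

52


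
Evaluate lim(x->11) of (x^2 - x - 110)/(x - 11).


Direct substitution gives 0/0, so we factor the numerator.
Factor: (x^2 - x - 110) = (x - 11)(x + 10)
Cancel the common factor (x - 11):
(x^2 - x - 110)/(x - 11) = (x + 10)
Now substitute x = 11:
= (11) - (-10) = 21

21


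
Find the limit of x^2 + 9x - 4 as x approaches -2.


Since polynomials are continuous, we use direct substitution.
lim(x->-2) of x^2 + 9x - 4
= 1 * (-2)^2 + 9 * (-2) - 4
= 4 - 18 - 4
= -18

-18


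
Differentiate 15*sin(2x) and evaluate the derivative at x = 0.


Apply the chain rule to differentiate 15*sin(2x):
d/dx [15*sin(2x)]
= 15 * cos(2x) * d/dx(2x)
= 15 * 2 * cos(2x)
= 30 * cos(2x)
Evaluate at x = 0:
= 30 * cos(0)
= 30 * 1
= 30

30


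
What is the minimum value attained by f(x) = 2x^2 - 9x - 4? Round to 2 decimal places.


For a quadratic f(x) = ax^2 + bx + c with a > 0, the minimum is at the vertex.
Vertex x-coordinate: x = -b/(2a)
x = -(-9) / (2 * 2)
x = 9/4
Substitute back to find the minimum value:
f(9/4) = 2 * (9/4)^2 - 9 * (9/4) - 4
= 81/8 - 81/4 - 4
= -113/8 ≈ -14.13

-14.13


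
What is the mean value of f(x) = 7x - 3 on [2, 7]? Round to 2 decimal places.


Average value = 1/(b-a) * integral from a to b of f(x) dx
First compute the integral of 7x - 3:
F(x) = (7/2)x^2 - 3x
F(7) = 7/2 * 49 - 3 * 7 = 301/2
F(2) = 7/2 * 4 - 3 * 2 = 8
Integral = 301/2 - 8 = 285/2
Average = (285/2) / (7 - 2) = (285/2) / 5
= 57/2 = 28.50

28.50


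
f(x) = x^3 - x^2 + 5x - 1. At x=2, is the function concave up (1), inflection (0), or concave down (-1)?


Concavity is determined by the sign of f''(x).
f(x) = x^3 - x^2 + 5x - 1
f'(x) = 3x^2 - 2x + 5
f''(x) = 6x - 2
f''(2) = 6 * 2 - 2
= 12 - 2
= 10
Since f''(2) > 0, the function is concave up (1)

1


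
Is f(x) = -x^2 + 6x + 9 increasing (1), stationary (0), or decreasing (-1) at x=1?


Compute f'(x) to determine behavior:
f'(x) = -2x + 6
f'(1) = -2 * 1 + 6
= -2 + 6
= 4
Since f'(1) > 0, the function is increasing (1)

1


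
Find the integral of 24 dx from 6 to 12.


The integral of a constant k over [a, b] equals k * (b - a).
integral from 6 to 12 of 24 dx
= 24 * (12 - 6)
= 24 * 6
= 144

144


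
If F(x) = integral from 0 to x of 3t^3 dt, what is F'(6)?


By the Fundamental Theorem of Calculus (Part 1):
If F(x) = integral from 0 to x of f(t) dt, then F'(x) = f(x)
Here f(t) = 3t^3
So F'(x) = 3x^3
Evaluate at x = 6:
F'(6) = 3 * 6^3
= 3 * 216
= 648

648


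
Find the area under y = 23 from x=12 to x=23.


The area under a constant function y = 23 is a rectangle.
Width = 23 - 12 = 11
Height = 23
Area = width * height
= 11 * 23
= 253

253


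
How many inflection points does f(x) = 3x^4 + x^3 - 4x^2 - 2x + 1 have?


Inflection points occur where f''(x) = 0 and concavity changes.
f(x) = 3x^4 + x^3 - 4x^2 - 2x + 1
f'(x) = 12x^3 + 3x^2 - 8x - 2
f''(x) = 36x^2 + 6x - 8
This is a quadratic in x. Use the discriminant to count real roots.
Discriminant = (6)^2 - 4 * 36 * (-8)
= 36 - (-1152)
= 1188
Since discriminant > 0, f''(x) = 0 has 2 distinct real solutions.
A quadratic with two distinct real roots changes sign at each root, so concavity changes at both.
Number of inflection points: 2

2


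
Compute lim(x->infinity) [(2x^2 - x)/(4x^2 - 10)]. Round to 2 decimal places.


For limits at infinity with equal-degree polynomials,
we compare leading coefficients.
Numerator leading term: 2x^2
Denominator leading term: 4x^2
Divide both by x^2:
lim = (2 - 1/x) / (4 - 10/x^2)
As x -> infinity, the 1/x and 1/x^2 terms vanish:
= 2/4 = 1/2 = 0.50

0.50


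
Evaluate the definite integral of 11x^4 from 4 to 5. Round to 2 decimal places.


Find the antiderivative of 11x^4:
F(x) = 11/5 * x^5
Apply the Fundamental Theorem of Calculus:
F(5) - F(4)
= 11/5 * 5^5 - 11/5 * 4^5
= 11/5 * (3125 - 1024)
= 11/5 * 2101
= 23111/5 = 4622.20

4622.20


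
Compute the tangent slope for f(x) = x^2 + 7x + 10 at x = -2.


The slope of the tangent line equals f'(x) at the point.
f(x) = x^2 + 7x + 10
f'(x) = 2x + 7
At x = -2:
f'(-2) = 2 * (-2) + 7
= -4 + 7
= 3

3


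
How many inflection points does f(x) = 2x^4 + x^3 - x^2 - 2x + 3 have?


Inflection points occur where f''(x) = 0 and concavity changes.
f(x) = 2x^4 + x^3 - x^2 - 2x + 3
f'(x) = 8x^3 + 3x^2 - 2x - 2
f''(x) = 24x^2 + 6x - 2
This is a quadratic in x. Use the discriminant to count real roots.
Discriminant = (6)^2 - 4 * 24 * (-2)
= 36 - (-192)
= 228
Since discriminant > 0, f''(x) = 0 has 2 distinct real solutions.
A quadratic with two distinct real roots changes sign at each root, so concavity changes at both.
Number of inflection points: 2

2


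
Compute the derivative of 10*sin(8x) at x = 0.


Apply the chain rule to differentiate 10*sin(8x):
d/dx [10*sin(8x)]
= 10 * cos(8x) * d/dx(8x)
= 10 * 8 * cos(8x)
= 80 * cos(8x)
Evaluate at x = 0:
= 80 * cos(0)
= 80 * 1
= 80

80


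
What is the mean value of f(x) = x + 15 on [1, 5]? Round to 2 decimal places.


Average value = 1/(b-a) * integral from a to b of f(x) dx
First compute the integral of x + 15:
F(x) = (1/2)x^2 + 15x
F(5) = 1/2 * 25 + 15 * 5 = 175/2
F(1) = 1/2 * 1 + 15 * 1 = 31/2
Integral = 175/2 - 31/2 = 72
Average = 72 / (5 - 1) = 72 / 4
= 18 = 18.00

18.00


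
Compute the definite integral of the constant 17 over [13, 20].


The integral of a constant k over [a, b] equals k * (b - a).
integral from 13 to 20 of 17 dx
= 17 * (20 - 13)
= 17 * 7
= 119

119


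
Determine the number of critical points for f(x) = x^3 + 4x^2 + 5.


Find where f'(x) = 0:
f(x) = x^3 + 4x^2 + 5
f'(x) = 3x^2 + 8x
This is a quadratic in x. Use the discriminant to count real roots.
Discriminant = (8)^2 - 4 * 3 * 0
= 64 - 0
= 64
Since discriminant > 0, f'(x) = 0 has 2 real solutions.
Number of critical points: 2

2


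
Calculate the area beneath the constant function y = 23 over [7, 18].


The area under a constant function y = 23 is a rectangle.
Width = 18 - 7 = 11
Height = 23
Area = width * height
= 11 * 23
= 253

253


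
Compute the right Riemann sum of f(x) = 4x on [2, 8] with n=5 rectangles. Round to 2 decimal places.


Right Riemann sum uses right endpoints of each subinterval.
Interval: [2, 8], n = 5
dx = (8 - 2) / 5 = 6/5
Right endpoints: [16/5, 22/5, 28/5, 34/5, 8]
f values: [64/5, 88/5, 112/5, 136/5, 32]
Sum = dx * (sum of f values)
= 6/5 * 112
= 672/5 = 134.40

134.40


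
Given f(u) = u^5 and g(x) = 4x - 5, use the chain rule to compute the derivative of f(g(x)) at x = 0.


Using the chain rule: (f(g(x)))' = f'(g(x)) * g'(x)
First, find g(0):
g(0) = 4 * 0 - 5 = -5
Next, f'(u) = 5u^4
And g'(x) = 4
So f'(g(0)) * g'(0)
= 5 * (-5)^4 * 4
= 5 * 625 * 4
= 12500

12500


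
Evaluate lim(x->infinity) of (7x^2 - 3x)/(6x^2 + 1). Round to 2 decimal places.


For limits at infinity with equal-degree polynomials,
we compare leading coefficients.
Numerator leading term: 7x^2
Denominator leading term: 6x^2
Divide both by x^2:
lim = (7 - 3/x) / (6 + 1/x^2)
As x -> infinity, the 1/x and 1/x^2 terms vanish:
= 7/6 ≈ 1.17

1.17


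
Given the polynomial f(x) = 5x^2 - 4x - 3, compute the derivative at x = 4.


Differentiate term by term using power and sum rules:
f(x) = 5x^2 - 4x - 3
f'(x) = 10x - 4
Substitute x = 4:
f'(4) = 10 * 4 - 4
= 40 - 4
= 36

36


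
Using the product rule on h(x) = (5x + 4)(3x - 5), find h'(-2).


Let u(x) = 5x + 4 and v(x) = 3x - 5
u'(x) = 5
v'(x) = 3
Product rule: h'(x) = u'(x)*v(x) + u(x)*v'(x)
= 5 * (3x - 5) + (5x + 4) * 3
At x = -2:
u(-2) = 5 * (-2) + 4 = -6
v(-2) = 3 * (-2) - 5 = -11
h'(-2) = 5 * (-11) + (-6) * 3
= -55 - 18
= -73

-73


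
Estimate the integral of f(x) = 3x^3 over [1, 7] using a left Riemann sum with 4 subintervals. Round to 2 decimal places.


Left Riemann sum uses left endpoints of each subinterval.
Interval: [1, 7], n = 4
dx = (7 - 1) / 4 = 3/2
Left endpoints: [1, 5/2, 4, 11/2]
f values: [3, 375/8, 192, 3993/8]
Sum = dx * (sum of f values)
= 3/2 * 741
= 2223/2 = 1111.50

1111.50


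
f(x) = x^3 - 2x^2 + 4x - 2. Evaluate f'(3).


Differentiate f(x) = x^3 - 2x^2 + 4x - 2 term by term:
f'(x) = 3x^2 - 4x + 4
Substitute x = 3:
f'(3) = 3 * 3^2 - 4 * 3 + 4
= 27 - 12 + 4
= 19

19


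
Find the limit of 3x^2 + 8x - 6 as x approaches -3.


Since polynomials are continuous, we use direct substitution.
lim(x->-3) of 3x^2 + 8x - 6
= 3 * (-3)^2 + 8 * (-3) - 6
= 27 - 24 - 6
= -3

-3


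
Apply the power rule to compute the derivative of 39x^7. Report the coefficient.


We apply the power rule: d/dx [ax^n] = a*n * x^(n-1)
d/dx [39x^7]
= 39 * 7 * x^(7-1)
= 273x^6
The coefficient is 273

273


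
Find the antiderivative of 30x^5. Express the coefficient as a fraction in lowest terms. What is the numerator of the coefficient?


Apply the power rule for integration:
integral of ax^n dx = a/(n+1) * x^(n+1) + C
integral of 30x^5 dx
= 30/6 * x^6 + C
= 5 * x^6 + C
The coefficient in lowest terms is 5 = 5/1, so its numerator is 5

5


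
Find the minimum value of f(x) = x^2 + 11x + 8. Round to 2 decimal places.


For a quadratic f(x) = ax^2 + bx + c with a > 0, the minimum is at the vertex.
Vertex x-coordinate: x = -b/(2a)
x = -(11) / (2 * 1)
x = -11/2
Substitute back to find the minimum value:
f(-11/2) = 1 * (-11/2)^2 + 11 * (-11/2) + 8
= 121/4 - 121/2 + 8
= -89/4 = -22.25

-22.25


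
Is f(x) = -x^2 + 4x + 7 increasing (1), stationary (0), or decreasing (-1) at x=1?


Compute f'(x) to determine behavior:
f'(x) = -2x + 4
f'(1) = -2 * 1 + 4
= -2 + 4
= 2
Since f'(1) > 0, the function is increasing (1)

1


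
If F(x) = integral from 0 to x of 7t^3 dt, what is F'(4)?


By the Fundamental Theorem of Calculus (Part 1):
If F(x) = integral from 0 to x of f(t) dt, then F'(x) = f(x)
Here f(t) = 7t^3
So F'(x) = 7x^3
Evaluate at x = 4:
F'(4) = 7 * 4^3
= 7 * 64
= 448

448


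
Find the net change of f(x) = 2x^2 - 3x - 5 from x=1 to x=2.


Net change = f(b) - f(a)
f(x) = 2x^2 - 3x - 5
Compute f(2):
f(2) = 2 * 2^2 - 3 * 2 - 5
= 8 - 6 - 5
= -3
Compute f(1):
f(1) = 2 * 1^2 - 3 * 1 - 5
= 2 - 3 - 5
= -6
Net change = -3 - (-6) = 3

3


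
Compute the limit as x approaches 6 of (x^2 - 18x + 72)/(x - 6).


Direct substitution gives 0/0, so we factor the numerator.
Factor: (x^2 - 18x + 72) = (x - 6)(x - 12)
Cancel the common factor (x - 6):
(x^2 - 18x + 72)/(x - 6) = (x - 12)
Now substitute x = 6:
= (6) - (12) = -6

-6


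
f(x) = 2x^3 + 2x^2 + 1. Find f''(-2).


First derivative:
f'(x) = 6x^2 + 4x
Second derivative:
f''(x) = 12x + 4
Substitute x = -2:
f''(-2) = 12 * (-2) + 4
= -24 + 4
= -20

-20


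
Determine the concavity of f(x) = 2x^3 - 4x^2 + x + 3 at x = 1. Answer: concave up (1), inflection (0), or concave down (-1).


Concavity is determined by the sign of f''(x).
f(x) = 2x^3 - 4x^2 + x + 3
f'(x) = 6x^2 - 8x + 1
f''(x) = 12x - 8
f''(1) = 12 * 1 - 8
= 12 - 8
= 4
Since f''(1) > 0, the function is concave up (1)

1


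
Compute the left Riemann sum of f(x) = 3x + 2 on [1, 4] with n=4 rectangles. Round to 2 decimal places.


Left Riemann sum uses left endpoints of each subinterval.
Interval: [1, 4], n = 4
dx = (4 - 1) / 4 = 3/4
Left endpoints: [1, 7/4, 5/2, 13/4]
f values: [5, 29/4, 19/2, 47/4]
Sum = dx * (sum of f values)
= 3/4 * 67/2
= 201/8 ≈ 25.13

25.13


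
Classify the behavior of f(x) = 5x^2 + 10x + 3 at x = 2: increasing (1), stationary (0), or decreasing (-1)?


Compute f'(x) to determine behavior:
f'(x) = 10x + 10
f'(2) = 10 * 2 + 10
= 20 + 10
= 30
Since f'(2) > 0, the function is increasing (1)

1


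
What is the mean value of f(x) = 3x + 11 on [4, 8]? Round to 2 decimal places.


Average value = 1/(b-a) * integral from a to b of f(x) dx
First compute the integral of 3x + 11:
F(x) = (3/2)x^2 + 11x
F(8) = 3/2 * 64 + 11 * 8 = 184
F(4) = 3/2 * 16 + 11 * 4 = 68
Integral = 184 - 68 = 116
Average = 116 / (8 - 4) = 116 / 4
= 29 = 29.00

29.00


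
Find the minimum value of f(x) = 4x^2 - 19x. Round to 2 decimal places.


For a quadratic f(x) = ax^2 + bx + c with a > 0, the minimum is at the vertex.
Vertex x-coordinate: x = -b/(2a)
x = -(-19) / (2 * 4)
x = 19/8
Substitute back to find the minimum value:
f(19/8) = 4 * (19/8)^2 - 19 * (19/8) + 0
= 361/16 - 361/8 + 0
= -361/16 ≈ -22.56

-22.56


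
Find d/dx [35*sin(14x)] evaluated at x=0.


Apply the chain rule to differentiate 35*sin(14x):
d/dx [35*sin(14x)]
= 35 * cos(14x) * d/dx(14x)
= 35 * 14 * cos(14x)
= 490 * cos(14x)
Evaluate at x = 0:
= 490 * cos(0)
= 490 * 1
= 490

490


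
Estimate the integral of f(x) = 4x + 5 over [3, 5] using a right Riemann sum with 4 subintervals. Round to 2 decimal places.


Right Riemann sum uses right endpoints of each subinterval.
Interval: [3, 5], n = 4
dx = (5 - 3) / 4 = 1/2
Right endpoints: [7/2, 4, 9/2, 5]
f values: [19, 21, 23, 25]
Sum = dx * (sum of f values)
= 1/2 * 88
= 44 = 44.00

44.00


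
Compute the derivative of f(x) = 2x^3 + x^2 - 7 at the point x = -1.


Differentiate f(x) = 2x^3 + x^2 - 7 term by term:
f'(x) = 6x^2 + 2x
Substitute x = -1:
f'(-1) = 6 * (-1)^2 + 2 * (-1) + 0
= 6 - 2 + 0
= 4

4


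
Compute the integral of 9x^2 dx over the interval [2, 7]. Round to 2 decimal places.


Find the antiderivative of 9x^2:
F(x) = 9/3 * x^3
Apply the Fundamental Theorem of Calculus:
F(7) - F(2)
= 9/3 * 7^3 - 9/3 * 2^3
= 9/3 * (343 - 8)
= 9/3 * 335
= 1005 = 1005.00

1005.00


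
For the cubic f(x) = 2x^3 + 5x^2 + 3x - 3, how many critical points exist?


Find where f'(x) = 0:
f(x) = 2x^3 + 5x^2 + 3x - 3
f'(x) = 6x^2 + 10x + 3
This is a quadratic in x. Use the discriminant to count real roots.
Discriminant = (10)^2 - 4 * 6 * 3
= 100 - 72
= 28
Since discriminant > 0, f'(x) = 0 has 2 real solutions.
Number of critical points: 2

2


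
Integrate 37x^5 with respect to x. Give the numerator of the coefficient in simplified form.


Apply the power rule for integration:
integral of ax^n dx = a/(n+1) * x^(n+1) + C
integral of 37x^5 dx
= 37/6 * x^6 + C
The coefficient in lowest terms is 37/6, and its numerator is 37

37


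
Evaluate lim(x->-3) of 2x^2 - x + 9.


Since polynomials are continuous, we use direct substitution.
lim(x->-3) of 2x^2 - x + 9
= 2 * (-3)^2 - 1 * (-3) + 9
= 18 + 3 + 9
= 30

30


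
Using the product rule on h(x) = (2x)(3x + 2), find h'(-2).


Let u(x) = 2x and v(x) = 3x + 2
u'(x) = 2
v'(x) = 3
Product rule: h'(x) = u'(x)*v(x) + u(x)*v'(x)
= 2 * (3x + 2) + (2x) * 3
At x = -2:
u(-2) = 2 * (-2) + 0 = -4
v(-2) = 3 * (-2) + 2 = -4
h'(-2) = 2 * (-4) + (-4) * 3
= -8 - 12
= -20

-20


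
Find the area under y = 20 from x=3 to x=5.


The area under a constant function y = 20 is a rectangle.
Width = 5 - 3 = 2
Height = 20
Area = width * height
= 2 * 20
= 40

40


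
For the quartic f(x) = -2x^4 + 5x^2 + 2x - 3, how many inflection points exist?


Inflection points occur where f''(x) = 0 and concavity changes.
f(x) = -2x^4 + 5x^2 + 2x - 3
f'(x) = -8x^3 + 10x + 2
f''(x) = -24x^2 + 10
This is a quadratic in x. Use the discriminant to count real roots.
Discriminant = (0)^2 - 4 * (-24) * 10
= 0 - (-960)
= 960
Since discriminant > 0, f''(x) = 0 has 2 distinct real solutions.
A quadratic with two distinct real roots changes sign at each root, so concavity changes at both.
Number of inflection points: 2

2


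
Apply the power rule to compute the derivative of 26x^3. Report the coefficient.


We apply the power rule: d/dx [ax^n] = a*n * x^(n-1)
d/dx [26x^3]
= 26 * 3 * x^(3-1)
= 78x^2
The coefficient is 78

78


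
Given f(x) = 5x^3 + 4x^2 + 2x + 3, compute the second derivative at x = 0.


First derivative:
f'(x) = 15x^2 + 8x + 2
Second derivative:
f''(x) = 30x + 8
Substitute x = 0:
f''(0) = 30 * 0 + 8
= 0 + 8
= 8

8


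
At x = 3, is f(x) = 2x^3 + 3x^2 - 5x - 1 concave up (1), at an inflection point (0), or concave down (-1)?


Concavity is determined by the sign of f''(x).
f(x) = 2x^3 + 3x^2 - 5x - 1
f'(x) = 6x^2 + 6x - 5
f''(x) = 12x + 6
f''(3) = 12 * 3 + 6
= 36 + 6
= 42
Since f''(3) > 0, the function is concave up (1)

1


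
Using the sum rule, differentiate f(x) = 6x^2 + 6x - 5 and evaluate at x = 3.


Differentiate term by term using power and sum rules:
f(x) = 6x^2 + 6x - 5
f'(x) = 12x + 6
Substitute x = 3:
f'(3) = 12 * 3 + 6
= 36 + 6
= 42

42


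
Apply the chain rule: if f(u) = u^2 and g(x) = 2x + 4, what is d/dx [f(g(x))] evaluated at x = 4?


Using the chain rule: (f(g(x)))' = f'(g(x)) * g'(x)
First, find g(4):
g(4) = 2 * 4 + 4 = 12
Next, f'(u) = 2u
And g'(x) = 2
So f'(g(4)) * g'(4)
= 2 * 12 * 2
= 48

48


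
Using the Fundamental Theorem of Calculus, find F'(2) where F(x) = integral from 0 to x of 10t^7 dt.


By the Fundamental Theorem of Calculus (Part 1):
If F(x) = integral from 0 to x of f(t) dt, then F'(x) = f(x)
Here f(t) = 10t^7
So F'(x) = 10x^7
Evaluate at x = 2:
F'(2) = 10 * 2^7
= 10 * 128
= 1280

1280


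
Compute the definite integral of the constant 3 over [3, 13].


The integral of a constant k over [a, b] equals k * (b - a).
integral from 3 to 13 of 3 dx
= 3 * (13 - 3)
= 3 * 10
= 30

30


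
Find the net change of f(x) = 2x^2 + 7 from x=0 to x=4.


Net change = f(b) - f(a)
f(x) = 2x^2 + 7
Compute f(4):
f(4) = 2 * 4^2 + 0 * 4 + 7
= 32 + 0 + 7
= 39
Compute f(0):
f(0) = 2 * 0^2 + 0 * 0 + 7
= 0 + 0 + 7
= 7
Net change = 39 - 7 = 32

32


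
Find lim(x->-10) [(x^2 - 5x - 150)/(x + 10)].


Direct substitution gives 0/0, so we factor the numerator.
Factor: (x^2 - 5x - 150) = (x + 10)(x - 15)
Cancel the common factor (x + 10):
(x^2 - 5x - 150)/(x + 10) = (x - 15)
Now substitute x = -10:
= (-10) - (15) = -25

-25


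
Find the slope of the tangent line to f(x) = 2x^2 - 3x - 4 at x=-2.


The slope of the tangent line equals f'(x) at the point.
f(x) = 2x^2 - 3x - 4
f'(x) = 4x - 3
At x = -2:
f'(-2) = 4 * (-2) - 3
= -8 - 3
= -11

-11


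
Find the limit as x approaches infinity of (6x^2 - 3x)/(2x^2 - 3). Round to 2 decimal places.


For limits at infinity with equal-degree polynomials,
we compare leading coefficients.
Numerator leading term: 6x^2
Denominator leading term: 2x^2
Divide both by x^2:
lim = (6 - 3/x) / (2 - 3/x^2)
As x -> infinity, the 1/x and 1/x^2 terms vanish:
= 6/2 = 3 = 3.00

3.00


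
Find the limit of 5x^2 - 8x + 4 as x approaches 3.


Since polynomials are continuous, we use direct substitution.
lim(x->3) of 5x^2 - 8x + 4
= 5 * 3^2 - 8 * 3 + 4
= 45 - 24 + 4
= 25

25


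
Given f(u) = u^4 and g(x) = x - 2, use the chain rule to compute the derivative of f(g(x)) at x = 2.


Using the chain rule: (f(g(x)))' = f'(g(x)) * g'(x)
First, find g(2):
g(2) = 1 * 2 - 2 = 0
Next, f'(u) = 4u^3
And g'(x) = 1
So f'(g(2)) * g'(2)
= 4 * 0^3 * 1
= 4 * 0 * 1
= 0

0


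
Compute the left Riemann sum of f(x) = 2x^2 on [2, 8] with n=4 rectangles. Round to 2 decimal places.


Left Riemann sum uses left endpoints of each subinterval.
Interval: [2, 8], n = 4
dx = (8 - 2) / 4 = 3/2
Left endpoints: [2, 7/2, 5, 13/2]
f values: [8, 49/2, 50, 169/2]
Sum = dx * (sum of f values)
= 3/2 * 167
= 501/2 = 250.50

250.50


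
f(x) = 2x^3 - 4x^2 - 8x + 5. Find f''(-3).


First derivative:
f'(x) = 6x^2 - 8x - 8
Second derivative:
f''(x) = 12x - 8
Substitute x = -3:
f''(-3) = 12 * (-3) - 8
= -36 - 8
= -44

-44


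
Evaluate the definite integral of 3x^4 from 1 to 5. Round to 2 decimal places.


Find the antiderivative of 3x^4:
F(x) = 3/5 * x^5
Apply the Fundamental Theorem of Calculus:
F(5) - F(1)
= 3/5 * 5^5 - 3/5 * 1^5
= 3/5 * (3125 - 1)
= 3/5 * 3124
= 9372/5 = 1874.40

1874.40


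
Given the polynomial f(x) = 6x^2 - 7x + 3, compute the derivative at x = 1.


Differentiate term by term using power and sum rules:
f(x) = 6x^2 - 7x + 3
f'(x) = 12x - 7
Substitute x = 1:
f'(1) = 12 * 1 - 7
= 12 - 7
= 5

5


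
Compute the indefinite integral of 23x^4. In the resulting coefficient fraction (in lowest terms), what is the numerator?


Apply the power rule for integration:
integral of ax^n dx = a/(n+1) * x^(n+1) + C
integral of 23x^4 dx
= 23/5 * x^5 + C
The coefficient in lowest terms is 23/5, and its numerator is 23

23


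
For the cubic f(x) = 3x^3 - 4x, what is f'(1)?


Differentiate f(x) = 3x^3 - 4x term by term:
f'(x) = 9x^2 - 4
Substitute x = 1:
f'(1) = 9 * 1^2 + 0 * 1 - 4
= 9 + 0 - 4
= 5

5


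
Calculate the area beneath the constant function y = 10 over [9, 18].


The area under a constant function y = 10 is a rectangle.
Width = 18 - 9 = 9
Height = 10
Area = width * height
= 9 * 10
= 90

90


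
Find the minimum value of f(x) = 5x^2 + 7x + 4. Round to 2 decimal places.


For a quadratic f(x) = ax^2 + bx + c with a > 0, the minimum is at the vertex.
Vertex x-coordinate: x = -b/(2a)
x = -(7) / (2 * 5)
x = -7/10
Substitute back to find the minimum value:
f(-7/10) = 5 * (-7/10)^2 + 7 * (-7/10) + 4
= 49/20 - 49/10 + 4
= 31/20 = 1.55

1.55


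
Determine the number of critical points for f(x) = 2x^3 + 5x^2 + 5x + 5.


Find where f'(x) = 0:
f(x) = 2x^3 + 5x^2 + 5x + 5
f'(x) = 6x^2 + 10x + 5
This is a quadratic in x. Use the discriminant to count real roots.
Discriminant = (10)^2 - 4 * 6 * 5
= 100 - 120
= -20
Since discriminant < 0, f'(x) = 0 has no real solutions.
Number of critical points: 0

0


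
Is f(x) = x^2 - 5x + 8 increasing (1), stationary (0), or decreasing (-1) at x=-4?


Compute f'(x) to determine behavior:
f'(x) = 2x - 5
f'(-4) = 2 * (-4) - 5
= -8 - 5
= -13
Since f'(-4) < 0, the function is decreasing (-1)

-1


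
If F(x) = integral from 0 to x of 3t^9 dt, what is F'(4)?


By the Fundamental Theorem of Calculus (Part 1):
If F(x) = integral from 0 to x of f(t) dt, then F'(x) = f(x)
Here f(t) = 3t^9
So F'(x) = 3x^9
Evaluate at x = 4:
F'(4) = 3 * 4^9
= 3 * 262144
= 786432

786432


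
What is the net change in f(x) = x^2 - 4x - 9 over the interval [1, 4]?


Net change = f(b) - f(a)
f(x) = x^2 - 4x - 9
Compute f(4):
f(4) = 1 * 4^2 - 4 * 4 - 9
= 16 - 16 - 9
= -9
Compute f(1):
f(1) = 1 * 1^2 - 4 * 1 - 9
= 1 - 4 - 9
= -12
Net change = -9 - (-12) = 3

3


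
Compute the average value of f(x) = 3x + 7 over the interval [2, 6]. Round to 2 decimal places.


Average value = 1/(b-a) * integral from a to b of f(x) dx
First compute the integral of 3x + 7:
F(x) = (3/2)x^2 + 7x
F(6) = 3/2 * 36 + 7 * 6 = 96
F(2) = 3/2 * 4 + 7 * 2 = 20
Integral = 96 - 20 = 76
Average = 76 / (6 - 2) = 76 / 4
= 19 = 19.00

19.00


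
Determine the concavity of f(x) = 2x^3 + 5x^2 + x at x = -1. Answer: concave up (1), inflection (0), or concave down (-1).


Concavity is determined by the sign of f''(x).
f(x) = 2x^3 + 5x^2 + x
f'(x) = 6x^2 + 10x + 1
f''(x) = 12x + 10
f''(-1) = 12 * (-1) + 10
= -12 + 10
= -2
Since f''(-1) < 0, the function is concave down (-1)

-1


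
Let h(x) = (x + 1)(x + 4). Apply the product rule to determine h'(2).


Let u(x) = x + 1 and v(x) = x + 4
u'(x) = 1
v'(x) = 1
Product rule: h'(x) = u'(x)*v(x) + u(x)*v'(x)
= 1 * (x + 4) + (x + 1) * 1
At x = 2:
u(2) = 1 * 2 + 1 = 3
v(2) = 1 * 2 + 4 = 6
h'(2) = 1 * 6 + 3 * 1
= 6 + 3
= 9

9


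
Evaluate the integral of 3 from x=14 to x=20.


The integral of a constant k over [a, b] equals k * (b - a).
integral from 14 to 20 of 3 dx
= 3 * (20 - 14)
= 3 * 6
= 18

18


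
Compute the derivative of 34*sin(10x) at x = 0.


Apply the chain rule to differentiate 34*sin(10x):
d/dx [34*sin(10x)]
= 34 * cos(10x) * d/dx(10x)
= 34 * 10 * cos(10x)
= 340 * cos(10x)
Evaluate at x = 0:
= 340 * cos(0)
= 340 * 1
= 340

340


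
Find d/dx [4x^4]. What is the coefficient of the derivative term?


We apply the power rule: d/dx [ax^n] = a*n * x^(n-1)
d/dx [4x^4]
= 4 * 4 * x^(4-1)
= 16x^3
The coefficient is 16

16


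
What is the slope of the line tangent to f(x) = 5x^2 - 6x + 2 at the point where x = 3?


The slope of the tangent line equals f'(x) at the point.
f(x) = 5x^2 - 6x + 2
f'(x) = 10x - 6
At x = 3:
f'(3) = 10 * 3 - 6
= 30 - 6
= 24

24


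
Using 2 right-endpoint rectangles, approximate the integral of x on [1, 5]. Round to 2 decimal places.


Right Riemann sum uses right endpoints of each subinterval.
Interval: [1, 5], n = 2
dx = (5 - 1) / 2 = 2
Right endpoints: [3, 5]
f values: [3, 5]
Sum = dx * (sum of f values)
= 2 * 8
= 16 = 16.00

16.00


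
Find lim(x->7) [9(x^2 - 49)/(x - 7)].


Direct substitution gives 0/0, so we factor the numerator.
Factor: 9(x^2 - 49) = 9 * (x - 7)(x + 7)
Cancel the common factor (x - 7):
9(x^2 - 49)/(x - 7) = 9 * (x + 7)
Now substitute x = 7:
= 9 * (7 + 7) = 126

126


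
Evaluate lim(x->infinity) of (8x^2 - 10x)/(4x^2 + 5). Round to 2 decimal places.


For limits at infinity with equal-degree polynomials,
we compare leading coefficients.
Numerator leading term: 8x^2
Denominator leading term: 4x^2
Divide both by x^2:
lim = (8 - 10/x) / (4 + 5/x^2)
As x -> infinity, the 1/x and 1/x^2 terms vanish:
= 8/4 = 2 = 2.00

2.00


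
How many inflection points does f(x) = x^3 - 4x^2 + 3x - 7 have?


Inflection points occur where f''(x) = 0 and concavity changes.
f(x) = x^3 - 4x^2 + 3x - 7
f'(x) = 3x^2 - 8x + 3
f''(x) = 6x - 8
Set f''(x) = 0:
6x - 8 = 0
x = 8 / 6 = 4/3
Since f''(x) is linear (degree 1), it changes sign at this point.
Therefore there is exactly 1 inflection point.

1


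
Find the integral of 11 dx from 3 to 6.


The integral of a constant k over [a, b] equals k * (b - a).
integral from 3 to 6 of 11 dx
= 11 * (6 - 3)
= 11 * 3
= 33

33


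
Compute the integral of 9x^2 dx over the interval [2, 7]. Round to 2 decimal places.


Find the antiderivative of 9x^2:
F(x) = 9/3 * x^3
Apply the Fundamental Theorem of Calculus:
F(7) - F(2)
= 9/3 * 7^3 - 9/3 * 2^3
= 9/3 * (343 - 8)
= 9/3 * 335
= 1005 = 1005.00

1005.00


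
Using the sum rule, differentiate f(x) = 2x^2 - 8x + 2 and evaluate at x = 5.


Differentiate term by term using power and sum rules:
f(x) = 2x^2 - 8x + 2
f'(x) = 4x - 8
Substitute x = 5:
f'(5) = 4 * 5 - 8
= 20 - 8
= 12

12


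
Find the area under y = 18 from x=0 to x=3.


The area under a constant function y = 18 is a rectangle.
Width = 3 - 0 = 3
Height = 18
Area = width * height
= 3 * 18
= 54

54


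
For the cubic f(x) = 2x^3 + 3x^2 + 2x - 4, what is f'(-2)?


Differentiate f(x) = 2x^3 + 3x^2 + 2x - 4 term by term:
f'(x) = 6x^2 + 6x + 2
Substitute x = -2:
f'(-2) = 6 * (-2)^2 + 6 * (-2) + 2
= 24 - 12 + 2
= 14

14


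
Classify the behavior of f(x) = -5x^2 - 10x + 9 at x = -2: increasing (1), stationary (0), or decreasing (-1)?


Compute f'(x) to determine behavior:
f'(x) = -10x - 10
f'(-2) = -10 * (-2) - 10
= 20 - 10
= 10
Since f'(-2) > 0, the function is increasing (1)

1


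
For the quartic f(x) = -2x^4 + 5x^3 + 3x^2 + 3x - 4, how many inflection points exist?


Inflection points occur where f''(x) = 0 and concavity changes.
f(x) = -2x^4 + 5x^3 + 3x^2 + 3x - 4
f'(x) = -8x^3 + 15x^2 + 6x + 3
f''(x) = -24x^2 + 30x + 6
This is a quadratic in x. Use the discriminant to count real roots.
Discriminant = (30)^2 - 4 * (-24) * 6
= 900 - (-576)
= 1476
Since discriminant > 0, f''(x) = 0 has 2 distinct real solutions.
A quadratic with two distinct real roots changes sign at each root, so concavity changes at both.
Number of inflection points: 2

2


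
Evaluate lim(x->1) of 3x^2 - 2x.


Since polynomials are continuous, we use direct substitution.
lim(x->1) of 3x^2 - 2x
= 3 * 1^2 - 2 * 1 + 0
= 3 - 2 + 0
= 1

1


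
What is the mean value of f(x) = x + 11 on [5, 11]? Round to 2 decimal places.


Average value = 1/(b-a) * integral from a to b of f(x) dx
First compute the integral of x + 11:
F(x) = (1/2)x^2 + 11x
F(11) = 1/2 * 121 + 11 * 11 = 363/2
F(5) = 1/2 * 25 + 11 * 5 = 135/2
Integral = 363/2 - 135/2 = 114
Average = 114 / (11 - 5) = 114 / 6
= 19 = 19.00

19.00


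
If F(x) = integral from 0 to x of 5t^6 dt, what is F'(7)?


By the Fundamental Theorem of Calculus (Part 1):
If F(x) = integral from 0 to x of f(t) dt, then F'(x) = f(x)
Here f(t) = 5t^6
So F'(x) = 5x^6
Evaluate at x = 7:
F'(7) = 5 * 7^6
= 5 * 117649
= 588245

588245


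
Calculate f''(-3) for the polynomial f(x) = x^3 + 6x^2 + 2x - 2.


First derivative:
f'(x) = 3x^2 + 12x + 2
Second derivative:
f''(x) = 6x + 12
Substitute x = -3:
f''(-3) = 6 * (-3) + 12
= -18 + 12
= -6

-6


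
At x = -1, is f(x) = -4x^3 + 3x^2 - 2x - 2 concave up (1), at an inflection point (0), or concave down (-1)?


Concavity is determined by the sign of f''(x).
f(x) = -4x^3 + 3x^2 - 2x - 2
f'(x) = -12x^2 + 6x - 2
f''(x) = -24x + 6
f''(-1) = -24 * (-1) + 6
= 24 + 6
= 30
Since f''(-1) > 0, the function is concave up (1)

1


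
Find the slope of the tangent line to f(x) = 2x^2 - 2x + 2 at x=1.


The slope of the tangent line equals f'(x) at the point.
f(x) = 2x^2 - 2x + 2
f'(x) = 4x - 2
At x = 1:
f'(1) = 4 * 1 - 2
= 4 - 2
= 2

2


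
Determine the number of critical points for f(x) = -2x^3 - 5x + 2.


Find where f'(x) = 0:
f(x) = -2x^3 - 5x + 2
f'(x) = -6x^2 - 5
This is a quadratic in x. Use the discriminant to count real roots.
Discriminant = (0)^2 - 4 * (-6) * (-5)
= 0 - 120
= -120
Since discriminant < 0, f'(x) = 0 has no real solutions.
Number of critical points: 0

0


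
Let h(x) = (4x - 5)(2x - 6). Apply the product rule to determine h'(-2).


Let u(x) = 4x - 5 and v(x) = 2x - 6
u'(x) = 4
v'(x) = 2
Product rule: h'(x) = u'(x)*v(x) + u(x)*v'(x)
= 4 * (2x - 6) + (4x - 5) * 2
At x = -2:
u(-2) = 4 * (-2) - 5 = -13
v(-2) = 2 * (-2) - 6 = -10
h'(-2) = 4 * (-10) + (-13) * 2
= -40 - 26
= -66

-66


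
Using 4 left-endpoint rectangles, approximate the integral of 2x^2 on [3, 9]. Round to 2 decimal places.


Left Riemann sum uses left endpoints of each subinterval.
Interval: [3, 9], n = 4
dx = (9 - 3) / 4 = 3/2
Left endpoints: [3, 9/2, 6, 15/2]
f values: [18, 81/2, 72, 225/2]
Sum = dx * (sum of f values)
= 3/2 * 243
= 729/2 = 364.50

364.50


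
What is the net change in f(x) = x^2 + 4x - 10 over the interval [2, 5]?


Net change = f(b) - f(a)
f(x) = x^2 + 4x - 10
Compute f(5):
f(5) = 1 * 5^2 + 4 * 5 - 10
= 25 + 20 - 10
= 35
Compute f(2):
f(2) = 1 * 2^2 + 4 * 2 - 10
= 4 + 8 - 10
= 2
Net change = 35 - 2 = 33

33


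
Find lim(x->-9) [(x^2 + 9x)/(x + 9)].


Direct substitution gives 0/0, so we factor the numerator.
Factor: (x^2 + 9x) = (x + 9)(x)
Cancel the common factor (x + 9):
(x^2 + 9x)/(x + 9) = (x)
Now substitute x = -9:
= (-9) - (0) = -9

-9


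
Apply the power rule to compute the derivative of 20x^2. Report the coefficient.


We apply the power rule: d/dx [ax^n] = a*n * x^(n-1)
d/dx [20x^2]
= 20 * 2 * x^(2-1)
= 40x
The coefficient is 40

40


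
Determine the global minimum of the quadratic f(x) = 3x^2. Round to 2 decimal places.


For a quadratic f(x) = ax^2 + bx + c with a > 0, the minimum is at the vertex.
Vertex x-coordinate: x = -b/(2a)
x = -(0) / (2 * 3)
x = 0/6 = 0
Substitute back to find the minimum value:
f(0) = 3 * 0^2 + 0 * 0 + 0
= 0 + 0 + 0
= 0 = 0.00

0.00


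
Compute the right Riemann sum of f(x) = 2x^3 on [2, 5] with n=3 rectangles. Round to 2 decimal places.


Right Riemann sum uses right endpoints of each subinterval.
Interval: [2, 5], n = 3
dx = (5 - 2) / 3 = 1
Right endpoints: [3, 4, 5]
f values: [54, 128, 250]
Sum = dx * (sum of f values)
= 1 * 432
= 432 = 432.00

432.00


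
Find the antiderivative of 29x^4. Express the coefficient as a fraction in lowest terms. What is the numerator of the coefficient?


Apply the power rule for integration:
integral of ax^n dx = a/(n+1) * x^(n+1) + C
integral of 29x^4 dx
= 29/5 * x^5 + C
The coefficient in lowest terms is 29/5, and its numerator is 29

29


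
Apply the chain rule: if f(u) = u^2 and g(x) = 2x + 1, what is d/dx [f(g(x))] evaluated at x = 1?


Using the chain rule: (f(g(x)))' = f'(g(x)) * g'(x)
First, find g(1):
g(1) = 2 * 1 + 1 = 3
Next, f'(u) = 2u
And g'(x) = 2
So f'(g(1)) * g'(1)
= 2 * 3 * 2
= 12

12


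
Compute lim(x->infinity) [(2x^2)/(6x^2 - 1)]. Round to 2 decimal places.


For limits at infinity with equal-degree polynomials,
we compare leading coefficients.
Numerator leading term: 2x^2
Denominator leading term: 6x^2
Divide both by x^2:
lim = (2) / (6 - 1/x^2)
As x -> infinity, the 1/x and 1/x^2 terms vanish:
= 2/6 = 1/3 ≈ 0.33

0.33


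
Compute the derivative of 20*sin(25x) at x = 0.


Apply the chain rule to differentiate 20*sin(25x):
d/dx [20*sin(25x)]
= 20 * cos(25x) * d/dx(25x)
= 20 * 25 * cos(25x)
= 500 * cos(25x)
Evaluate at x = 0:
= 500 * cos(0)
= 500 * 1
= 500

500


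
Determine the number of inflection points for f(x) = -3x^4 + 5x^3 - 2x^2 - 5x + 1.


Inflection points occur where f''(x) = 0 and concavity changes.
f(x) = -3x^4 + 5x^3 - 2x^2 - 5x + 1
f'(x) = -12x^3 + 15x^2 - 4x - 5
f''(x) = -36x^2 + 30x - 4
This is a quadratic in x. Use the discriminant to count real roots.
Discriminant = (30)^2 - 4 * (-36) * (-4)
= 900 - 576
= 324
Since discriminant > 0, f''(x) = 0 has 2 distinct real solutions.
A quadratic with two distinct real roots changes sign at each root, so concavity changes at both.
Number of inflection points: 2

2


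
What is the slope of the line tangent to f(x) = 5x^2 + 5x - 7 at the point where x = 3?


The slope of the tangent line equals f'(x) at the point.
f(x) = 5x^2 + 5x - 7
f'(x) = 10x + 5
At x = 3:
f'(3) = 10 * 3 + 5
= 30 + 5
= 35

35


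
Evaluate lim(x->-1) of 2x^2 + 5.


Since polynomials are continuous, we use direct substitution.
lim(x->-1) of 2x^2 + 5
= 2 * (-1)^2 + 0 * (-1) + 5
= 2 + 0 + 5
= 7

7


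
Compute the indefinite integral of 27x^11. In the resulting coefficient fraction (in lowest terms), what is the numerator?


Apply the power rule for integration:
integral of ax^n dx = a/(n+1) * x^(n+1) + C
integral of 27x^11 dx
= 27/12 * x^12 + C
= 9/4 * x^12 + C
The coefficient in lowest terms is 9/4, and its numerator is 9

9


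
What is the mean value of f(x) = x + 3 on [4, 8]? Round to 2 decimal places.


Average value = 1/(b-a) * integral from a to b of f(x) dx
First compute the integral of x + 3:
F(x) = (1/2)x^2 + 3x
F(8) = 1/2 * 64 + 3 * 8 = 56
F(4) = 1/2 * 16 + 3 * 4 = 20
Integral = 56 - 20 = 36
Average = 36 / (8 - 4) = 36 / 4
= 9 = 9.00

9.00


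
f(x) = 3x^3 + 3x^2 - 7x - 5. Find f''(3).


First derivative:
f'(x) = 9x^2 + 6x - 7
Second derivative:
f''(x) = 18x + 6
Substitute x = 3:
f''(3) = 18 * 3 + 6
= 54 + 6
= 60

60


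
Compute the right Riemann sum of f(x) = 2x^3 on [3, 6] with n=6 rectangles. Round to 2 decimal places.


Right Riemann sum uses right endpoints of each subinterval.
Interval: [3, 6], n = 6
dx = (6 - 3) / 6 = 1/2
Right endpoints: [7/2, 4, 9/2, 5, 11/2, 6]
f values: [343/4, 128, 729/4, 250, 1331/4, 432]
Sum = dx * (sum of f values)
= 1/2 * 5643/4
= 5643/8 ≈ 705.38

705.38


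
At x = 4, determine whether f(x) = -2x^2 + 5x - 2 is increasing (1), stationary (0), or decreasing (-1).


Compute f'(x) to determine behavior:
f'(x) = -4x + 5
f'(4) = -4 * 4 + 5
= -16 + 5
= -11
Since f'(4) < 0, the function is decreasing (-1)

-1


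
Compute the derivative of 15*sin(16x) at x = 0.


Apply the chain rule to differentiate 15*sin(16x):
d/dx [15*sin(16x)]
= 15 * cos(16x) * d/dx(16x)
= 15 * 16 * cos(16x)
= 240 * cos(16x)
Evaluate at x = 0:
= 240 * cos(0)
= 240 * 1
= 240

240


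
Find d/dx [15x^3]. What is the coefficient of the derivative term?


We apply the power rule: d/dx [ax^n] = a*n * x^(n-1)
d/dx [15x^3]
= 15 * 3 * x^(3-1)
= 45x^2
The coefficient is 45

45


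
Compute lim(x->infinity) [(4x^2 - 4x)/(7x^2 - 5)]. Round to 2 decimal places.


For limits at infinity with equal-degree polynomials,
we compare leading coefficients.
Numerator leading term: 4x^2
Denominator leading term: 7x^2
Divide both by x^2:
lim = (4 - 4/x) / (7 - 5/x^2)
As x -> infinity, the 1/x and 1/x^2 terms vanish:
= 4/7 ≈ 0.57

0.57


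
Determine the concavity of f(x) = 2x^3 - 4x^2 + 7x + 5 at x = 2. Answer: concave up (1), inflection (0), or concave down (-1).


Concavity is determined by the sign of f''(x).
f(x) = 2x^3 - 4x^2 + 7x + 5
f'(x) = 6x^2 - 8x + 7
f''(x) = 12x - 8
f''(2) = 12 * 2 - 8
= 24 - 8
= 16
Since f''(2) > 0, the function is concave up (1)

1


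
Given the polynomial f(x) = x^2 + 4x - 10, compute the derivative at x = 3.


Differentiate term by term using power and sum rules:
f(x) = x^2 + 4x - 10
f'(x) = 2x + 4
Substitute x = 3:
f'(3) = 2 * 3 + 4
= 6 + 4
= 10

10


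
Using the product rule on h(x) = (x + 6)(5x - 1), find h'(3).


Let u(x) = x + 6 and v(x) = 5x - 1
u'(x) = 1
v'(x) = 5
Product rule: h'(x) = u'(x)*v(x) + u(x)*v'(x)
= 1 * (5x - 1) + (x + 6) * 5
At x = 3:
u(3) = 1 * 3 + 6 = 9
v(3) = 5 * 3 - 1 = 14
h'(3) = 1 * 14 + 9 * 5
= 14 + 45
= 59

59
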